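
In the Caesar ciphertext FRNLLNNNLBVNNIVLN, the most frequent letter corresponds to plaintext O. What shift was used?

25

The most frequent ciphertext letter is N (appears 7 times).
N is position 13; O is position 14.
Shift = -1≡25.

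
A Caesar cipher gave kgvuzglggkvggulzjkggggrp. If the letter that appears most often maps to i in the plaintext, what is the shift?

The most frequent ciphertext letter is g (appears 10 times).
g is position 6; i is position 8.
Shift = -2≡24.

24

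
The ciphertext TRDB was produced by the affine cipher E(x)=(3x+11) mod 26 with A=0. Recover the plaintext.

The inverse of 3 mod 26 is 9, since 3·9=27≡1. Apply D(y)=9·(y−11) mod 26:
T(19): 9·(19−11)=72≡20 → U
R(17): 9·(17−11)=54≡2 → C
D(3): 9·(3−11)=-72≡6 → G
B(1): 9·(1−11)=-90≡14 → O

UCGO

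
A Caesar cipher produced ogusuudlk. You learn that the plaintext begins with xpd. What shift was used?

17

From the crib: o(14)−x(23)=-9≡17, so the shift is 17.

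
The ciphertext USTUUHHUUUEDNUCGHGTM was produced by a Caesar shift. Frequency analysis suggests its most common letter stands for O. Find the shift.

The most frequent ciphertext letter is U (appears 7 times).
U is position 20; O is position 14.
Shift = 6.

6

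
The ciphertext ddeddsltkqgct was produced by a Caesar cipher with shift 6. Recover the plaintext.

d(3): 3−6=-3≡23 → x
d(3): 3−6=-3≡23 → x
e(4): 4−6=-2≡24 → y
d(3): 3−6=-3≡23 → x
d(3): 3−6=-3≡23 → x
s(18): 18−6=12 → m
l(11): 11−6=5 → f
t(19): 19−6=13 → n
k(10): 10−6=4 → e
q(16): 16−6=10 → k
g(6): 6−6=0 → a
c(2): 2−6=-4≡22 → w
t(19): 19−6=13 → n

xxyxxmfnekawn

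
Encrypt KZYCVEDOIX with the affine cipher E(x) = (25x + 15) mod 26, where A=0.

FQRNULMBHS

K(10): 25·10+15=265≡5 → F
Z(25): 25·25+15=640≡16 → Q
Y(24): 25·24+15=615≡17 → R
C(2): 25·2+15=65≡13 → N
V(21): 25·21+15=540≡20 → U
E(4): 25·4+15=115≡11 → L
D(3): 25·3+15=90≡12 → M
O(14): 25·14+15=365≡1 → B
I(8): 25·8+15=215≡7 → H
X(23): 25·23+15=590≡18 → S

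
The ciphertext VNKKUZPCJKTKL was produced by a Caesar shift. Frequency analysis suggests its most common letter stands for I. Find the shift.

2

The most frequent ciphertext letter is K (appears 4 times).
K is position 10; I is position 8.
Shift = 2.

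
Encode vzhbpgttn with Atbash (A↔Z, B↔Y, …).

easyktggm

v(21) → e(4)
z(25) → a(0)
h(7) → s(18)
b(1) → y(24)
p(15) → k(10)
g(6) → t(19)
t(19) → g(6)
t(19) → g(6)
n(13) → m(12)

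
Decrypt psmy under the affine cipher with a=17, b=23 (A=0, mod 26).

The inverse of 17 mod 26 is 23, since 17·23=391≡1. Apply D(y)=23·(y−23) mod 26:
p(15): 23·(15−23)=-184≡24 → y
s(18): 23·(18−23)=-115≡15 → p
m(12): 23·(12−23)=-253≡7 → h
y(24): 23·(24−23)=23 → x

yphx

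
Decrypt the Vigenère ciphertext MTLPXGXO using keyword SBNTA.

Repeat the key across the ciphertext: SBNTASBN
M(12)−S(18): -6≡20 → U
T(19)−B(1): 18 → S
L(11)−N(13): -2≡24 → Y
P(15)−T(19): -4≡22 → W
X(23)−A(0): 23 → X
G(6)−S(18): -12≡14 → O
X(23)−B(1): 22 → W
O(14)−N(13): 1 → B

USYWXOWB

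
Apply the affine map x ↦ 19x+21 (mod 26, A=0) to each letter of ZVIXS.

Z(25): 19·25+21=496≡2 → C
V(21): 19·21+21=420≡4 → E
I(8): 19·8+21=173≡17 → R
X(23): 19·23+21=458≡16 → Q
S(18): 19·18+21=363≡25 → Z

CERQZ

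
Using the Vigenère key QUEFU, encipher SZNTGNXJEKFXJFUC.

ITRYADRNJEVRNKOS

Repeat the key across the message: QUEFUQUEFUQUEFUQ
S(18)+Q(16): 34≡8 → I
Z(25)+U(20): 45≡19 → T
N(13)+E(4): 17 → R
T(19)+F(5): 24 → Y
G(6)+U(20): 26≡0 → A
N(13)+Q(16): 29≡3 → D
X(23)+U(20): 43≡17 → R
J(9)+E(4): 13 → N
E(4)+F(5): 9 → J
K(10)+U(20): 30≡4 → E
F(5)+Q(16): 21 → V
X(23)+U(20): 43≡17 → R
J(9)+E(4): 13 → N
F(5)+F(5): 10 → K
U(20)+U(20): 40≡14 → O
C(2)+Q(16): 18 → S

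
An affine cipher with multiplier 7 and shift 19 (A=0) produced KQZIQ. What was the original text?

The inverse of 7 mod 26 is 15, since 7·15=105≡1. Apply D(y)=15·(y−19) mod 26:
K(10): 15·(10−19)=-135≡21 → V
Q(16): 15·(16−19)=-45≡7 → H
Z(25): 15·(25−19)=90≡12 → M
I(8): 15·(8−19)=-165≡17 → R
Q(16): 15·(16−19)=-45≡7 → H

VHMRH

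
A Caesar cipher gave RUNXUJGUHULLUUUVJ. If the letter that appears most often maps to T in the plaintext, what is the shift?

1

The most frequent ciphertext letter is U (appears 7 times).
U is position 20; T is position 19.
Shift = 1.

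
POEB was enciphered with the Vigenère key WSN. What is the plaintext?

TWRF

Repeat the key across the ciphertext: WSNW
P(15)−W(22): -7≡19 → T
O(14)−S(18): -4≡22 → W
E(4)−N(13): -9≡17 → R
B(1)−W(22): -21≡5 → F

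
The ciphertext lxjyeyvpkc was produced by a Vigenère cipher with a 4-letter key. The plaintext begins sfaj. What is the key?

tsjp

Subtract each crib letter from the matching ciphertext letter (mod 26):
l(11)−s(18)=-7≡19 → t
x(23)−f(5)=18 → s
j(9)−a(0)=9 → j
y(24)−j(9)=15 → p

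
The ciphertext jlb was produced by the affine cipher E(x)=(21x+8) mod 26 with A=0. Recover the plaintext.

The inverse of 21 mod 26 is 5, since 21·5=105≡1. Apply D(y)=5·(y−8) mod 26:
j(9): 5·(9−8)=5 → f
l(11): 5·(11−8)=15 → p
b(1): 5·(1−8)=-35≡17 → r

fpr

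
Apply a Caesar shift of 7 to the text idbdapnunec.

pkikhwubulj

i(8): 8+7=15 → p
d(3): 3+7=10 → k
b(1): 1+7=8 → i
d(3): 3+7=10 → k
a(0): 0+7=7 → h
p(15): 15+7=22 → w
n(13): 13+7=20 → u
u(20): 20+7=27≡1 → b
n(13): 13+7=20 → u
e(4): 4+7=11 → l
c(2): 2+7=9 → j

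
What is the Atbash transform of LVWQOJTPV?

OEDJLQGKE

L(11) → O(14)
V(21) → E(4)
W(22) → D(3)
Q(16) → J(9)
O(14) → L(11)
J(9) → Q(16)
T(19) → G(6)
P(15) → K(10)
V(21) → E(4)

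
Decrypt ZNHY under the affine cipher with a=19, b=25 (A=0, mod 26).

The inverse of 19 mod 26 is 11, since 19·11=209≡1. Apply D(y)=11·(y−25) mod 26:
Z(25): 11·(25−25)=0 → A
N(13): 11·(13−25)=-132≡24 → Y
H(7): 11·(7−25)=-198≡10 → K
Y(24): 11·(24−25)=-11≡15 → P

AYKP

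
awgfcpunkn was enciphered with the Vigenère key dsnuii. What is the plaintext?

xetluhrvxt

Repeat the key across the ciphertext: dsnuiidsnu
a(0)−d(3): -3≡23 → x
w(22)−s(18): 4 → e
g(6)−n(13): -7≡19 → t
f(5)−u(20): -15≡11 → l
c(2)−i(8): -6≡20 → u
p(15)−i(8): 7 → h
u(20)−d(3): 17 → r
n(13)−s(18): -5≡21 → v
k(10)−n(13): -3≡23 → x
n(13)−u(20): -7≡19 → t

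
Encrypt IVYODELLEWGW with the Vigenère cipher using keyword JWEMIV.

RRCALZUHIIOR

Repeat the key across the message: JWEMIVJWEMIV
I(8)+J(9): 17 → R
V(21)+W(22): 43≡17 → R
Y(24)+E(4): 28≡2 → C
O(14)+M(12): 26≡0 → A
D(3)+I(8): 11 → L
E(4)+V(21): 25 → Z
L(11)+J(9): 20 → U
L(11)+W(22): 33≡7 → H
E(4)+E(4): 8 → I
W(22)+M(12): 34≡8 → I
G(6)+I(8): 14 → O
W(22)+V(21): 43≡17 → R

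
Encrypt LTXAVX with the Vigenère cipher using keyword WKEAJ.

Repeat the key across the message: WKEAJW
L(11)+W(22): 33≡7 → H
T(19)+K(10): 29≡3 → D
X(23)+E(4): 27≡1 → B
A(0)+A(0): 0 → A
V(21)+J(9): 30≡4 → E
X(23)+W(22): 45≡19 → T

HDBAET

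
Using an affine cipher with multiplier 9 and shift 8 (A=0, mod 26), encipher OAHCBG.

O(14): 9·14+8=134≡4 → E
A(0): 9·0+8=8 → I
H(7): 9·7+8=71≡19 → T
C(2): 9·2+8=26≡0 → A
B(1): 9·1+8=17 → R
G(6): 9·6+8=62≡10 → K

EITARK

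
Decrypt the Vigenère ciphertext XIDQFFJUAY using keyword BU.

Repeat the key across the ciphertext: BUBUBUBUBU
X(23)−B(1): 22 → W
I(8)−U(20): -12≡14 → O
D(3)−B(1): 2 → C
Q(16)−U(20): -4≡22 → W
F(5)−B(1): 4 → E
F(5)−U(20): -15≡11 → L
J(9)−B(1): 8 → I
U(20)−U(20): 0 → A
A(0)−B(1): -1≡25 → Z
Y(24)−U(20): 4 → E

WOCWELIAZE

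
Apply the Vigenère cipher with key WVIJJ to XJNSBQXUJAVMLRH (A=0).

Repeat the key across the message: WVIJJWVIJJWVIJJ
X(23)+W(22): 45≡19 → T
J(9)+V(21): 30≡4 → E
N(13)+I(8): 21 → V
S(18)+J(9): 27≡1 → B
B(1)+J(9): 10 → K
Q(16)+W(22): 38≡12 → M
X(23)+V(21): 44≡18 → S
U(20)+I(8): 28≡2 → C
J(9)+J(9): 18 → S
A(0)+J(9): 9 → J
V(21)+W(22): 43≡17 → R
M(12)+V(21): 33≡7 → H
L(11)+I(8): 19 → T
R(17)+J(9): 26≡0 → A
H(7)+J(9): 16 → Q

TEVBKMSCSJRHTAQ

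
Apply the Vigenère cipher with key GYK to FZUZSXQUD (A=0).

Repeat the key across the message: GYKGYKGYK
F(5)+G(6): 11 → L
Z(25)+Y(24): 49≡23 → X
U(20)+K(10): 30≡4 → E
Z(25)+G(6): 31≡5 → F
S(18)+Y(24): 42≡16 → Q
X(23)+K(10): 33≡7 → H
Q(16)+G(6): 22 → W
U(20)+Y(24): 44≡18 → S
D(3)+K(10): 13 → N

LXEFQHWSN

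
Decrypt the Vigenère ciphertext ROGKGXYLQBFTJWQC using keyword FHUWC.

Repeat the key across the ciphertext: FHUWCFHUWCFHUWCF
R(17)−F(5): 12 → M
O(14)−H(7): 7 → H
G(6)−U(20): -14≡12 → M
K(10)−W(22): -12≡14 → O
G(6)−C(2): 4 → E
X(23)−F(5): 18 → S
Y(24)−H(7): 17 → R
L(11)−U(20): -9≡17 → R
Q(16)−W(22): -6≡20 → U
B(1)−C(2): -1≡25 → Z
F(5)−F(5): 0 → A
T(19)−H(7): 12 → M
J(9)−U(20): -11≡15 → P
W(22)−W(22): 0 → A
Q(16)−C(2): 14 → O
C(2)−F(5): -3≡23 → X

MHMOESRRUZAMPAOX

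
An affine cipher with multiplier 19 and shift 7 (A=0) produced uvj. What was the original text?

The inverse of 19 mod 26 is 11, since 19·11=209≡1. Apply D(y)=11·(y−7) mod 26:
u(20): 11·(20−7)=143≡13 → n
v(21): 11·(21−7)=154≡24 → y
j(9): 11·(9−7)=22 → w

nyw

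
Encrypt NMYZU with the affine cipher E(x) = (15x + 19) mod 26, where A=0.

GRPEH

N(13): 15·13+19=214≡6 → G
M(12): 15·12+19=199≡17 → R
Y(24): 15·24+19=379≡15 → P
Z(25): 15·25+19=394≡4 → E
U(20): 15·20+19=319≡7 → H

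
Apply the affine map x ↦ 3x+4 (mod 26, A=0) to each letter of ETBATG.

E(4): 3·4+4=16 → Q
T(19): 3·19+4=61≡9 → J
B(1): 3·1+4=7 → H
A(0): 3·0+4=4 → E
T(19): 3·19+4=61≡9 → J
G(6): 3·6+4=22 → W

QJHEJW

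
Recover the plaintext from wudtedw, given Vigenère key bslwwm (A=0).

Repeat the key across the ciphertext: bslwwmb
w(22)−b(1): 21 → v
u(20)−s(18): 2 → c
d(3)−l(11): -8≡18 → s
t(19)−w(22): -3≡23 → x
e(4)−w(22): -18≡8 → i
d(3)−m(12): -9≡17 → r
w(22)−b(1): 21 → v

vcsxirv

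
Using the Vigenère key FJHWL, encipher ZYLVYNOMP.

EHSRJSXTL

Repeat the key across the message: FJHWLFJHW
Z(25)+F(5): 30≡4 → E
Y(24)+J(9): 33≡7 → H
L(11)+H(7): 18 → S
V(21)+W(22): 43≡17 → R
Y(24)+L(11): 35≡9 → J
N(13)+F(5): 18 → S
O(14)+J(9): 23 → X
M(12)+H(7): 19 → T
P(15)+W(22): 37≡11 → L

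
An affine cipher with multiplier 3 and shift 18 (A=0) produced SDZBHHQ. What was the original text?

The inverse of 3 mod 26 is 9, since 3·9=27≡1. Apply D(y)=9·(y−18) mod 26:
S(18): 9·(18−18)=0 → A
D(3): 9·(3−18)=-135≡21 → V
Z(25): 9·(25−18)=63≡11 → L
B(1): 9·(1−18)=-153≡3 → D
H(7): 9·(7−18)=-99≡5 → F
H(7): 9·(7−18)=-99≡5 → F
Q(16): 9·(16−18)=-18≡8 → I

AVLDFFI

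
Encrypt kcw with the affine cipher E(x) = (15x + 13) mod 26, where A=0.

k(10): 15·10+13=163≡7 → h
c(2): 15·2+13=43≡17 → r
w(22): 15·22+13=343≡5 → f

hrf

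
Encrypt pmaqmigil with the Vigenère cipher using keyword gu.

Repeat the key across the message: gugugugug
p(15)+g(6): 21 → v
m(12)+u(20): 32≡6 → g
a(0)+g(6): 6 → g
q(16)+u(20): 36≡10 → k
m(12)+g(6): 18 → s
i(8)+u(20): 28≡2 → c
g(6)+g(6): 12 → m
i(8)+u(20): 28≡2 → c
l(11)+g(6): 17 → r

vggkscmcr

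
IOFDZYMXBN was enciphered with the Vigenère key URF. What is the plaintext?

Repeat the key across the ciphertext: URFURFURFU
I(8)−U(20): -12≡14 → O
O(14)−R(17): -3≡23 → X
F(5)−F(5): 0 → A
D(3)−U(20): -17≡9 → J
Z(25)−R(17): 8 → I
Y(24)−F(5): 19 → T
M(12)−U(20): -8≡18 → S
X(23)−R(17): 6 → G
B(1)−F(5): -4≡22 → W
N(13)−U(20): -7≡19 → T

OXAJITSGWT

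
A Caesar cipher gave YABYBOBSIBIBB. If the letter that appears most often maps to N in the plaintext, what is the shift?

The most frequent ciphertext letter is B (appears 6 times).
B is position 1; N is position 13.
Shift = -12≡14.

14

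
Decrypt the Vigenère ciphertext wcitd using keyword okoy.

isuvp

Repeat the key across the ciphertext: okoyo
w(22)−o(14): 8 → i
c(2)−k(10): -8≡18 → s
i(8)−o(14): -6≡20 → u
t(19)−y(24): -5≡21 → v
d(3)−o(14): -11≡15 → p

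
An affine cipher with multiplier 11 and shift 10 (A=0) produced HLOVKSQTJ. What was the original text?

The inverse of 11 mod 26 is 19, since 11·19=209≡1. Apply D(y)=19·(y−10) mod 26:
H(7): 19·(7−10)=-57≡21 → V
L(11): 19·(11−10)=19 → T
O(14): 19·(14−10)=76≡24 → Y
V(21): 19·(21−10)=209≡1 → B
K(10): 19·(10−10)=0 → A
S(18): 19·(18−10)=152≡22 → W
Q(16): 19·(16−10)=114≡10 → K
T(19): 19·(19−10)=171≡15 → P
J(9): 19·(9−10)=-19≡7 → H

VTYBAWKPH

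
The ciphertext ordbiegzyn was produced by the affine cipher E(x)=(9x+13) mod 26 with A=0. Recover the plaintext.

dmwqlzfkha

The inverse of 9 mod 26 is 3, since 9·3=27≡1. Apply D(y)=3·(y−13) mod 26:
o(14): 3·(14−13)=3 → d
r(17): 3·(17−13)=12 → m
d(3): 3·(3−13)=-30≡22 → w
b(1): 3·(1−13)=-36≡16 → q
i(8): 3·(8−13)=-15≡11 → l
e(4): 3·(4−13)=-27≡25 → z
g(6): 3·(6−13)=-21≡5 → f
z(25): 3·(25−13)=36≡10 → k
y(24): 3·(24−13)=33≡7 → h
n(13): 3·(13−13)=0 → a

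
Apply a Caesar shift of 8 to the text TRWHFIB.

T(19): 19+8=27≡1 → B
R(17): 17+8=25 → Z
W(22): 22+8=30≡4 → E
H(7): 7+8=15 → P
F(5): 5+8=13 → N
I(8): 8+8=16 → Q
B(1): 1+8=9 → J

BZEPNQJ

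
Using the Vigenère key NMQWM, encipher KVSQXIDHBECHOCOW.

Repeat the key across the message: NMQWMNMQWMNMQWMN
K(10)+N(13): 23 → X
V(21)+M(12): 33≡7 → H
S(18)+Q(16): 34≡8 → I
Q(16)+W(22): 38≡12 → M
X(23)+M(12): 35≡9 → J
I(8)+N(13): 21 → V
D(3)+M(12): 15 → P
H(7)+Q(16): 23 → X
B(1)+W(22): 23 → X
E(4)+M(12): 16 → Q
C(2)+N(13): 15 → P
H(7)+M(12): 19 → T
O(14)+Q(16): 30≡4 → E
C(2)+W(22): 24 → Y
O(14)+M(12): 26≡0 → A
W(22)+N(13): 35≡9 → J

XHIMJVPXXQPTEYAJ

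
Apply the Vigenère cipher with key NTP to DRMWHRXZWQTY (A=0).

Repeat the key across the message: NTPNTPNTPNTP
D(3)+N(13): 16 → Q
R(17)+T(19): 36≡10 → K
M(12)+P(15): 27≡1 → B
W(22)+N(13): 35≡9 → J
H(7)+T(19): 26≡0 → A
R(17)+P(15): 32≡6 → G
X(23)+N(13): 36≡10 → K
Z(25)+T(19): 44≡18 → S
W(22)+P(15): 37≡11 → L
Q(16)+N(13): 29≡3 → D
T(19)+T(19): 38≡12 → M
Y(24)+P(15): 39≡13 → N

QKBJAGKSLDMN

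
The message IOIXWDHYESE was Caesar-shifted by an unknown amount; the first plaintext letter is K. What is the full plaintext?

From the crib: I(8)−K(10)=-2≡24, so the shift is 24.
Subtract 24 from each ciphertext letter:
I(8): 8−24=-16≡10 → K
O(14): 14−24=-10≡16 → Q
I(8): 8−24=-16≡10 → K
X(23): 23−24=-1≡25 → Z
W(22): 22−24=-2≡24 → Y
D(3): 3−24=-21≡5 → F
H(7): 7−24=-17≡9 → J
Y(24): 24−24=0 → A
E(4): 4−24=-20≡6 → G
S(18): 18−24=-6≡20 → U
E(4): 4−24=-20≡6 → G

KQKZYFJAGUG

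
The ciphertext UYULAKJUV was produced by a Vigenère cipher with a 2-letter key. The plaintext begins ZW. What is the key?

Subtract each crib letter from the matching ciphertext letter (mod 26):
U(20)−Z(25)=-5≡21 → V
Y(24)−W(22)=2 → C

VC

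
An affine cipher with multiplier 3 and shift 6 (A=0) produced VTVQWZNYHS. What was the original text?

The inverse of 3 mod 26 is 9, since 3·9=27≡1. Apply D(y)=9·(y−6) mod 26:
V(21): 9·(21−6)=135≡5 → F
T(19): 9·(19−6)=117≡13 → N
V(21): 9·(21−6)=135≡5 → F
Q(16): 9·(16−6)=90≡12 → M
W(22): 9·(22−6)=144≡14 → O
Z(25): 9·(25−6)=171≡15 → P
N(13): 9·(13−6)=63≡11 → L
Y(24): 9·(24−6)=162≡6 → G
H(7): 9·(7−6)=9 → J
S(18): 9·(18−6)=108≡4 → E

FNFMOPLGJE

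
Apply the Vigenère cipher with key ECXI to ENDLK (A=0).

Repeat the key across the message: ECXIE
E(4)+E(4): 8 → I
N(13)+C(2): 15 → P
D(3)+X(23): 26≡0 → A
L(11)+I(8): 19 → T
K(10)+E(4): 14 → O

IPATO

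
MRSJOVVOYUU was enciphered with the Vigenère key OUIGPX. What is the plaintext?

Repeat the key across the ciphertext: OUIGPXOUIGP
M(12)−O(14): -2≡24 → Y
R(17)−U(20): -3≡23 → X
S(18)−I(8): 10 → K
J(9)−G(6): 3 → D
O(14)−P(15): -1≡25 → Z
V(21)−X(23): -2≡24 → Y
V(21)−O(14): 7 → H
O(14)−U(20): -6≡20 → U
Y(24)−I(8): 16 → Q
U(20)−G(6): 14 → O
U(20)−P(15): 5 → F

YXKDZYHUQOF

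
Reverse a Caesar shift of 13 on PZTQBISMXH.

CMGDOVFZKU

P(15): 15−13=2 → C
Z(25): 25−13=12 → M
T(19): 19−13=6 → G
Q(16): 16−13=3 → D
B(1): 1−13=-12≡14 → O
I(8): 8−13=-5≡21 → V
S(18): 18−13=5 → F
M(12): 12−13=-1≡25 → Z
X(23): 23−13=10 → K
H(7): 7−13=-6≡20 → U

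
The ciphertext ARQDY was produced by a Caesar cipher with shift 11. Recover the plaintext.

PGFSN

A(0): 0−11=-11≡15 → P
R(17): 17−11=6 → G
Q(16): 16−11=5 → F
D(3): 3−11=-8≡18 → S
Y(24): 24−11=13 → N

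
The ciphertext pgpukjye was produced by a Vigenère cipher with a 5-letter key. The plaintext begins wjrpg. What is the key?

Subtract each crib letter from the matching ciphertext letter (mod 26):
p(15)−w(22)=-7≡19 → t
g(6)−j(9)=-3≡23 → x
p(15)−r(17)=-2≡24 → y
u(20)−p(15)=5 → f
k(10)−g(6)=4 → e

txyfe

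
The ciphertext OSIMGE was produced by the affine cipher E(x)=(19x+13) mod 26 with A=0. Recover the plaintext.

LDXPBF

The inverse of 19 mod 26 is 11, since 19·11=209≡1. Apply D(y)=11·(y−13) mod 26:
O(14): 11·(14−13)=11 → L
S(18): 11·(18−13)=55≡3 → D
I(8): 11·(8−13)=-55≡23 → X
M(12): 11·(12−13)=-11≡15 → P
G(6): 11·(6−13)=-77≡1 → B
E(4): 11·(4−13)=-99≡5 → F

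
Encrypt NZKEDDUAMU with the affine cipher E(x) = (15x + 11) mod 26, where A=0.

YWFTEEZLJZ

N(13): 15·13+11=206≡24 → Y
Z(25): 15·25+11=386≡22 → W
K(10): 15·10+11=161≡5 → F
E(4): 15·4+11=71≡19 → T
D(3): 15·3+11=56≡4 → E
D(3): 15·3+11=56≡4 → E
U(20): 15·20+11=311≡25 → Z
A(0): 15·0+11=11 → L
M(12): 15·12+11=191≡9 → J
U(20): 15·20+11=311≡25 → Z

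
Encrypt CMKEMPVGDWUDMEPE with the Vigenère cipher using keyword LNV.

NZFPZKGTYHHYXRKP

Repeat the key across the message: LNVLNVLNVLNVLNVL
C(2)+L(11): 13 → N
M(12)+N(13): 25 → Z
K(10)+V(21): 31≡5 → F
E(4)+L(11): 15 → P
M(12)+N(13): 25 → Z
P(15)+V(21): 36≡10 → K
V(21)+L(11): 32≡6 → G
G(6)+N(13): 19 → T
D(3)+V(21): 24 → Y
W(22)+L(11): 33≡7 → H
U(20)+N(13): 33≡7 → H
D(3)+V(21): 24 → Y
M(12)+L(11): 23 → X
E(4)+N(13): 17 → R
P(15)+V(21): 36≡10 → K
E(4)+L(11): 15 → P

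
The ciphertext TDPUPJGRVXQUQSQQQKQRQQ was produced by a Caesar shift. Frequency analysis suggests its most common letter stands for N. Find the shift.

The most frequent ciphertext letter is Q (appears 8 times).
Q is position 16; N is position 13.
Shift = 3.

3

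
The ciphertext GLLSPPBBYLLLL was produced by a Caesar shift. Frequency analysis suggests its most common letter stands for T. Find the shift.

18

The most frequent ciphertext letter is L (appears 6 times).
L is position 11; T is position 19.
Shift = -8≡18.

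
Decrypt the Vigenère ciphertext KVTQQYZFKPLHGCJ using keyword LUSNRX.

ZBBDZBOLSCUKVIR

Repeat the key across the ciphertext: LUSNRXLUSNRXLUS
K(10)−L(11): -1≡25 → Z
V(21)−U(20): 1 → B
T(19)−S(18): 1 → B
Q(16)−N(13): 3 → D
Q(16)−R(17): -1≡25 → Z
Y(24)−X(23): 1 → B
Z(25)−L(11): 14 → O
F(5)−U(20): -15≡11 → L
K(10)−S(18): -8≡18 → S
P(15)−N(13): 2 → C
L(11)−R(17): -6≡20 → U
H(7)−X(23): -16≡10 → K
G(6)−L(11): -5≡21 → V
C(2)−U(20): -18≡8 → I
J(9)−S(18): -9≡17 → R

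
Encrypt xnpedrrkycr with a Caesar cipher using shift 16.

x(23): 23+16=39≡13 → n
n(13): 13+16=29≡3 → d
p(15): 15+16=31≡5 → f
e(4): 4+16=20 → u
d(3): 3+16=19 → t
r(17): 17+16=33≡7 → h
r(17): 17+16=33≡7 → h
k(10): 10+16=26≡0 → a
y(24): 24+16=40≡14 → o
c(2): 2+16=18 → s
r(17): 17+16=33≡7 → h

ndfuthhaosh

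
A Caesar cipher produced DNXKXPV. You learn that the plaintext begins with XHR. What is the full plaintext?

XHRERJP

From the crib: D(3)−X(23)=-20≡6, so the shift is 6.
Subtract 6 from each ciphertext letter:
D(3): 3−6=-3≡23 → X
N(13): 13−6=7 → H
X(23): 23−6=17 → R
K(10): 10−6=4 → E
X(23): 23−6=17 → R
P(15): 15−6=9 → J
V(21): 21−6=15 → P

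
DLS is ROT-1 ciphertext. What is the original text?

D(3): 3−1=2 → C
L(11): 11−1=10 → K
S(18): 18−1=17 → R

CKR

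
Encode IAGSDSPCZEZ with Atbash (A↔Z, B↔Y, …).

RZTHWHKXAVA

I(8) → R(17)
A(0) → Z(25)
G(6) → T(19)
S(18) → H(7)
D(3) → W(22)
S(18) → H(7)
P(15) → K(10)
C(2) → X(23)
Z(25) → A(0)
E(4) → V(21)
Z(25) → A(0)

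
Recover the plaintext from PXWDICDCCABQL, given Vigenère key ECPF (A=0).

Repeat the key across the ciphertext: ECPFECPFECPFE
P(15)−E(4): 11 → L
X(23)−C(2): 21 → V
W(22)−P(15): 7 → H
D(3)−F(5): -2≡24 → Y
I(8)−E(4): 4 → E
C(2)−C(2): 0 → A
D(3)−P(15): -12≡14 → O
C(2)−F(5): -3≡23 → X
C(2)−E(4): -2≡24 → Y
A(0)−C(2): -2≡24 → Y
B(1)−P(15): -14≡12 → M
Q(16)−F(5): 11 → L
L(11)−E(4): 7 → H

LVHYEAOXYYMLH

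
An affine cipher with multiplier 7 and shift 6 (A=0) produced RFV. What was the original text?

JLR

The inverse of 7 mod 26 is 15, since 7·15=105≡1. Apply D(y)=15·(y−6) mod 26:
R(17): 15·(17−6)=165≡9 → J
F(5): 15·(5−6)=-15≡11 → L
V(21): 15·(21−6)=225≡17 → R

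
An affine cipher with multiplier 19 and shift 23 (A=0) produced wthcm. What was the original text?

pigdj

The inverse of 19 mod 26 is 11, since 19·11=209≡1. Apply D(y)=11·(y−23) mod 26:
w(22): 11·(22−23)=-11≡15 → p
t(19): 11·(19−23)=-44≡8 → i
h(7): 11·(7−23)=-176≡6 → g
c(2): 11·(2−23)=-231≡3 → d
m(12): 11·(12−23)=-121≡9 → j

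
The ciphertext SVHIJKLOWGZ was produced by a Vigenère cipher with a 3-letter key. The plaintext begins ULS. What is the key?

YKP

Subtract each crib letter from the matching ciphertext letter (mod 26):
S(18)−U(20)=-2≡24 → Y
V(21)−L(11)=10 → K
H(7)−S(18)=-11≡15 → P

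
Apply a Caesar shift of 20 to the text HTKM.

BNEG

H(7): 7+20=27≡1 → B
T(19): 19+20=39≡13 → N
K(10): 10+20=30≡4 → E
M(12): 12+20=32≡6 → G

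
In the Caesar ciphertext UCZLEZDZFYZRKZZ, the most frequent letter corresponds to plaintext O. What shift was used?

11

The most frequent ciphertext letter is Z (appears 6 times).
Z is position 25; O is position 14.
Shift = 11.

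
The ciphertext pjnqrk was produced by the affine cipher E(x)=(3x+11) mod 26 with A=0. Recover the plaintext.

The inverse of 3 mod 26 is 9, since 3·9=27≡1. Apply D(y)=9·(y−11) mod 26:
p(15): 9·(15−11)=36≡10 → k
j(9): 9·(9−11)=-18≡8 → i
n(13): 9·(13−11)=18 → s
q(16): 9·(16−11)=45≡19 → t
r(17): 9·(17−11)=54≡2 → c
k(10): 9·(10−11)=-9≡17 → r

kistcr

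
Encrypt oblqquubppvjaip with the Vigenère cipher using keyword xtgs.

lurinnatmibbxbv

Repeat the key across the message: xtgsxtgsxtgsxtg
o(14)+x(23): 37≡11 → l
b(1)+t(19): 20 → u
l(11)+g(6): 17 → r
q(16)+s(18): 34≡8 → i
q(16)+x(23): 39≡13 → n
u(20)+t(19): 39≡13 → n
u(20)+g(6): 26≡0 → a
b(1)+s(18): 19 → t
p(15)+x(23): 38≡12 → m
p(15)+t(19): 34≡8 → i
v(21)+g(6): 27≡1 → b
j(9)+s(18): 27≡1 → b
a(0)+x(23): 23 → x
i(8)+t(19): 27≡1 → b
p(15)+g(6): 21 → v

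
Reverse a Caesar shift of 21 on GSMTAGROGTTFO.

LXRYFLWTLYYKT

G(6): 6−21=-15≡11 → L
S(18): 18−21=-3≡23 → X
M(12): 12−21=-9≡17 → R
T(19): 19−21=-2≡24 → Y
A(0): 0−21=-21≡5 → F
G(6): 6−21=-15≡11 → L
R(17): 17−21=-4≡22 → W
O(14): 14−21=-7≡19 → T
G(6): 6−21=-15≡11 → L
T(19): 19−21=-2≡24 → Y
T(19): 19−21=-2≡24 → Y
F(5): 5−21=-16≡10 → K
O(14): 14−21=-7≡19 → T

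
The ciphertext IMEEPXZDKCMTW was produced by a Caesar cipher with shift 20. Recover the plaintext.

OSKKVDFJQISZC

I(8): 8−20=-12≡14 → O
M(12): 12−20=-8≡18 → S
E(4): 4−20=-16≡10 → K
E(4): 4−20=-16≡10 → K
P(15): 15−20=-5≡21 → V
X(23): 23−20=3 → D
Z(25): 25−20=5 → F
D(3): 3−20=-17≡9 → J
K(10): 10−20=-10≡16 → Q
C(2): 2−20=-18≡8 → I
M(12): 12−20=-8≡18 → S
T(19): 19−20=-1≡25 → Z
W(22): 22−20=2 → C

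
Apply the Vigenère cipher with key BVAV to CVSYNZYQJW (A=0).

DQSTOUYLKR

Repeat the key across the message: BVAVBVAVBV
C(2)+B(1): 3 → D
V(21)+V(21): 42≡16 → Q
S(18)+A(0): 18 → S
Y(24)+V(21): 45≡19 → T
N(13)+B(1): 14 → O
Z(25)+V(21): 46≡20 → U
Y(24)+A(0): 24 → Y
Q(16)+V(21): 37≡11 → L
J(9)+B(1): 10 → K
W(22)+V(21): 43≡17 → R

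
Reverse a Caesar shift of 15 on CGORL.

NRZCW

C(2): 2−15=-13≡13 → N
G(6): 6−15=-9≡17 → R
O(14): 14−15=-1≡25 → Z
R(17): 17−15=2 → C
L(11): 11−15=-4≡22 → W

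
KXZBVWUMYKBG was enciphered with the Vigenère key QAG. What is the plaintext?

Repeat the key across the ciphertext: QAGQAGQAGQAG
K(10)−Q(16): -6≡20 → U
X(23)−A(0): 23 → X
Z(25)−G(6): 19 → T
B(1)−Q(16): -15≡11 → L
V(21)−A(0): 21 → V
W(22)−G(6): 16 → Q
U(20)−Q(16): 4 → E
M(12)−A(0): 12 → M
Y(24)−G(6): 18 → S
K(10)−Q(16): -6≡20 → U
B(1)−A(0): 1 → B
G(6)−G(6): 0 → A

UXTLVQEMSUBA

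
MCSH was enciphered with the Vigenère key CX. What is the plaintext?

KFQK

Repeat the key across the ciphertext: CXCX
M(12)−C(2): 10 → K
C(2)−X(23): -21≡5 → F
S(18)−C(2): 16 → Q
H(7)−X(23): -16≡10 → K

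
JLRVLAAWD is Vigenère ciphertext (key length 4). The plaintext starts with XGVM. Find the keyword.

MFWJ

Subtract each crib letter from the matching ciphertext letter (mod 26):
J(9)−X(23)=-14≡12 → M
L(11)−G(6)=5 → F
R(17)−V(21)=-4≡22 → W
V(21)−M(12)=9 → J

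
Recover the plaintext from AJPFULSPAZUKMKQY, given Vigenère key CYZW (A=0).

Repeat the key across the ciphertext: CYZWCYZWCYZWCYZW
A(0)−C(2): -2≡24 → Y
J(9)−Y(24): -15≡11 → L
P(15)−Z(25): -10≡16 → Q
F(5)−W(22): -17≡9 → J
U(20)−C(2): 18 → S
L(11)−Y(24): -13≡13 → N
S(18)−Z(25): -7≡19 → T
P(15)−W(22): -7≡19 → T
A(0)−C(2): -2≡24 → Y
Z(25)−Y(24): 1 → B
U(20)−Z(25): -5≡21 → V
K(10)−W(22): -12≡14 → O
M(12)−C(2): 10 → K
K(10)−Y(24): -14≡12 → M
Q(16)−Z(25): -9≡17 → R
Y(24)−W(22): 2 → C

YLQJSNTTYBVOKMRC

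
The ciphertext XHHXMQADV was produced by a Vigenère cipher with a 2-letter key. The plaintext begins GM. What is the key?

RV

Subtract each crib letter from the matching ciphertext letter (mod 26):
X(23)−G(6)=17 → R
H(7)−M(12)=-5≡21 → V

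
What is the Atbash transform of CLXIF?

C(2) → X(23)
L(11) → O(14)
X(23) → C(2)
I(8) → R(17)
F(5) → U(20)

XOCRU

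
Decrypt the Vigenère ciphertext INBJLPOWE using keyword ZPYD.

JYDGMAQTF

Repeat the key across the ciphertext: ZPYDZPYDZ
I(8)−Z(25): -17≡9 → J
N(13)−P(15): -2≡24 → Y
B(1)−Y(24): -23≡3 → D
J(9)−D(3): 6 → G
L(11)−Z(25): -14≡12 → M
P(15)−P(15): 0 → A
O(14)−Y(24): -10≡16 → Q
W(22)−D(3): 19 → T
E(4)−Z(25): -21≡5 → F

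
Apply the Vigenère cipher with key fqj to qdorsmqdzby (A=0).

vtxwivvtigo

Repeat the key across the message: fqjfqjfqjfq
q(16)+f(5): 21 → v
d(3)+q(16): 19 → t
o(14)+j(9): 23 → x
r(17)+f(5): 22 → w
s(18)+q(16): 34≡8 → i
m(12)+j(9): 21 → v
q(16)+f(5): 21 → v
d(3)+q(16): 19 → t
z(25)+j(9): 34≡8 → i
b(1)+f(5): 6 → g
y(24)+q(16): 40≡14 → o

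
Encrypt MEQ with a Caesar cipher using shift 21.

HZL

M(12): 12+21=33≡7 → H
E(4): 4+21=25 → Z
Q(16): 16+21=37≡11 → L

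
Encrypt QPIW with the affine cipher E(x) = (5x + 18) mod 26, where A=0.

UPGY

Q(16): 5·16+18=98≡20 → U
P(15): 5·15+18=93≡15 → P
I(8): 5·8+18=58≡6 → G
W(22): 5·22+18=128≡24 → Y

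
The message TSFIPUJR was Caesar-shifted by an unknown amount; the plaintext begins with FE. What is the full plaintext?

FERUBGVD

From the crib: T(19)−F(5)=14, so the shift is 14.
Subtract 14 from each ciphertext letter:
T(19): 19−14=5 → F
S(18): 18−14=4 → E
F(5): 5−14=-9≡17 → R
I(8): 8−14=-6≡20 → U
P(15): 15−14=1 → B
U(20): 20−14=6 → G
J(9): 9−14=-5≡21 → V
R(17): 17−14=3 → D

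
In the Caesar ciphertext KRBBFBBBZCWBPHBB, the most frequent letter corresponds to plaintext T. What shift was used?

8

The most frequent ciphertext letter is B (appears 8 times).
B is position 1; T is position 19.
Shift = -18≡8.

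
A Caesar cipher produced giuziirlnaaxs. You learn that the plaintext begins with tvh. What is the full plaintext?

tvhmvveyannkf

From the crib: g(6)−t(19)=-13≡13, so the shift is 13.
Subtract 13 from each ciphertext letter:
g(6): 6−13=-7≡19 → t
i(8): 8−13=-5≡21 → v
u(20): 20−13=7 → h
z(25): 25−13=12 → m
i(8): 8−13=-5≡21 → v
i(8): 8−13=-5≡21 → v
r(17): 17−13=4 → e
l(11): 11−13=-2≡24 → y
n(13): 13−13=0 → a
a(0): 0−13=-13≡13 → n
a(0): 0−13=-13≡13 → n
x(23): 23−13=10 → k
s(18): 18−13=5 → f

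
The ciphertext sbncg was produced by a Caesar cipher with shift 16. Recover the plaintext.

s(18): 18−16=2 → c
b(1): 1−16=-15≡11 → l
n(13): 13−16=-3≡23 → x
c(2): 2−16=-14≡12 → m
g(6): 6−16=-10≡16 → q

clxmq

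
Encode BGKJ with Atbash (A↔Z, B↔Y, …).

B(1) → Y(24)
G(6) → T(19)
K(10) → P(15)
J(9) → Q(16)

YTPQ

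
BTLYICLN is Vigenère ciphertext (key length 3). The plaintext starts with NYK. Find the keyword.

OVB

Subtract each crib letter from the matching ciphertext letter (mod 26):
B(1)−N(13)=-12≡14 → O
T(19)−Y(24)=-5≡21 → V
L(11)−K(10)=1 → B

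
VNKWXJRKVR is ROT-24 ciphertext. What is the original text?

V(21): 21−24=-3≡23 → X
N(13): 13−24=-11≡15 → P
K(10): 10−24=-14≡12 → M
W(22): 22−24=-2≡24 → Y
X(23): 23−24=-1≡25 → Z
J(9): 9−24=-15≡11 → L
R(17): 17−24=-7≡19 → T
K(10): 10−24=-14≡12 → M
V(21): 21−24=-3≡23 → X
R(17): 17−24=-7≡19 → T

XPMYZLTMXT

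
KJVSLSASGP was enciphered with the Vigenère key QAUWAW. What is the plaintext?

Repeat the key across the ciphertext: QAUWAWQAUW
K(10)−Q(16): -6≡20 → U
J(9)−A(0): 9 → J
V(21)−U(20): 1 → B
S(18)−W(22): -4≡22 → W
L(11)−A(0): 11 → L
S(18)−W(22): -4≡22 → W
A(0)−Q(16): -16≡10 → K
S(18)−A(0): 18 → S
G(6)−U(20): -14≡12 → M
P(15)−W(22): -7≡19 → T

UJBWLWKSMT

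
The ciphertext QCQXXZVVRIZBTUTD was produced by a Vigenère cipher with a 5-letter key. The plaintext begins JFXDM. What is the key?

HXTUL

Subtract each crib letter from the matching ciphertext letter (mod 26):
Q(16)−J(9)=7 → H
C(2)−F(5)=-3≡23 → X
Q(16)−X(23)=-7≡19 → T
X(23)−D(3)=20 → U
X(23)−M(12)=11 → L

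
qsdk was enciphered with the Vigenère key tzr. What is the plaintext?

xtmr

Repeat the key across the ciphertext: tzrt
q(16)−t(19): -3≡23 → x
s(18)−z(25): -7≡19 → t
d(3)−r(17): -14≡12 → m
k(10)−t(19): -9≡17 → r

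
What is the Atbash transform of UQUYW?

FJFBD

U(20) → F(5)
Q(16) → J(9)
U(20) → F(5)
Y(24) → B(1)
W(22) → D(3)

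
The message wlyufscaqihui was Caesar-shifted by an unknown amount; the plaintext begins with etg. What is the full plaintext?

etgcnakiyqpcq

From the crib: w(22)−e(4)=18, so the shift is 18.
Subtract 18 from each ciphertext letter:
w(22): 22−18=4 → e
l(11): 11−18=-7≡19 → t
y(24): 24−18=6 → g
u(20): 20−18=2 → c
f(5): 5−18=-13≡13 → n
s(18): 18−18=0 → a
c(2): 2−18=-16≡10 → k
a(0): 0−18=-18≡8 → i
q(16): 16−18=-2≡24 → y
i(8): 8−18=-10≡16 → q
h(7): 7−18=-11≡15 → p
u(20): 20−18=2 → c
i(8): 8−18=-10≡16 → q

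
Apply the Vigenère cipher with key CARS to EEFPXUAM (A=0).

Repeat the key across the message: CARSCARS
E(4)+C(2): 6 → G
E(4)+A(0): 4 → E
F(5)+R(17): 22 → W
P(15)+S(18): 33≡7 → H
X(23)+C(2): 25 → Z
U(20)+A(0): 20 → U
A(0)+R(17): 17 → R
M(12)+S(18): 30≡4 → E

GEWHZURE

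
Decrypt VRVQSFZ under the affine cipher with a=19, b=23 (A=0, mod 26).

The inverse of 19 mod 26 is 11, since 19·11=209≡1. Apply D(y)=11·(y−23) mod 26:
V(21): 11·(21−23)=-22≡4 → E
R(17): 11·(17−23)=-66≡12 → M
V(21): 11·(21−23)=-22≡4 → E
Q(16): 11·(16−23)=-77≡1 → B
S(18): 11·(18−23)=-55≡23 → X
F(5): 11·(5−23)=-198≡10 → K
Z(25): 11·(25−23)=22 → W

EMEBXKW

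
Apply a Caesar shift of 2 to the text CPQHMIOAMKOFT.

ERSJOKQCOMQHV

C(2): 2+2=4 → E
P(15): 15+2=17 → R
Q(16): 16+2=18 → S
H(7): 7+2=9 → J
M(12): 12+2=14 → O
I(8): 8+2=10 → K
O(14): 14+2=16 → Q
A(0): 0+2=2 → C
M(12): 12+2=14 → O
K(10): 10+2=12 → M
O(14): 14+2=16 → Q
F(5): 5+2=7 → H
T(19): 19+2=21 → V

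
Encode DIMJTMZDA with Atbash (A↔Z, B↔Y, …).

D(3) → W(22)
I(8) → R(17)
M(12) → N(13)
J(9) → Q(16)
T(19) → G(6)
M(12) → N(13)
Z(25) → A(0)
D(3) → W(22)
A(0) → Z(25)

WRNQGNAWZ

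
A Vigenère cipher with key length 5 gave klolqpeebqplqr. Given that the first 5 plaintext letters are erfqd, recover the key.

gujvn

Subtract each crib letter from the matching ciphertext letter (mod 26):
k(10)−e(4)=6 → g
l(11)−r(17)=-6≡20 → u
o(14)−f(5)=9 → j
l(11)−q(16)=-5≡21 → v
q(16)−d(3)=13 → n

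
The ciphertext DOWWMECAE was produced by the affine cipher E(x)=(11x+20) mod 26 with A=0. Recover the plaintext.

The inverse of 11 mod 26 is 19, since 11·19=209≡1. Apply D(y)=19·(y−20) mod 26:
D(3): 19·(3−20)=-323≡15 → P
O(14): 19·(14−20)=-114≡16 → Q
W(22): 19·(22−20)=38≡12 → M
W(22): 19·(22−20)=38≡12 → M
M(12): 19·(12−20)=-152≡4 → E
E(4): 19·(4−20)=-304≡8 → I
C(2): 19·(2−20)=-342≡22 → W
A(0): 19·(0−20)=-380≡10 → K
E(4): 19·(4−20)=-304≡8 → I

PQMMEIWKI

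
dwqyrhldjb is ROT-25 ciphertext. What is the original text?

exrzsimekc

d(3): 3−25=-22≡4 → e
w(22): 22−25=-3≡23 → x
q(16): 16−25=-9≡17 → r
y(24): 24−25=-1≡25 → z
r(17): 17−25=-8≡18 → s
h(7): 7−25=-18≡8 → i
l(11): 11−25=-14≡12 → m
d(3): 3−25=-22≡4 → e
j(9): 9−25=-16≡10 → k
b(1): 1−25=-24≡2 → c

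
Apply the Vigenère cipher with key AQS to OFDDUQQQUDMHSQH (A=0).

Repeat the key across the message: AQSAQSAQSAQSAQS
O(14)+A(0): 14 → O
F(5)+Q(16): 21 → V
D(3)+S(18): 21 → V
D(3)+A(0): 3 → D
U(20)+Q(16): 36≡10 → K
Q(16)+S(18): 34≡8 → I
Q(16)+A(0): 16 → Q
Q(16)+Q(16): 32≡6 → G
U(20)+S(18): 38≡12 → M
D(3)+A(0): 3 → D
M(12)+Q(16): 28≡2 → C
H(7)+S(18): 25 → Z
S(18)+A(0): 18 → S
Q(16)+Q(16): 32≡6 → G
H(7)+S(18): 25 → Z

OVVDKIQGMDCZSGZ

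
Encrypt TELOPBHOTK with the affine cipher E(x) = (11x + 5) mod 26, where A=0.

GXWDOQEDGL

T(19): 11·19+5=214≡6 → G
E(4): 11·4+5=49≡23 → X
L(11): 11·11+5=126≡22 → W
O(14): 11·14+5=159≡3 → D
P(15): 11·15+5=170≡14 → O
B(1): 11·1+5=16 → Q
H(7): 11·7+5=82≡4 → E
O(14): 11·14+5=159≡3 → D
T(19): 11·19+5=214≡6 → G
K(10): 11·10+5=115≡11 → L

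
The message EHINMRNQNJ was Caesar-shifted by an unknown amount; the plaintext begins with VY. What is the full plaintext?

From the crib: E(4)−V(21)=-17≡9, so the shift is 9.
Subtract 9 from each ciphertext letter:
E(4): 4−9=-5≡21 → V
H(7): 7−9=-2≡24 → Y
I(8): 8−9=-1≡25 → Z
N(13): 13−9=4 → E
M(12): 12−9=3 → D
R(17): 17−9=8 → I
N(13): 13−9=4 → E
Q(16): 16−9=7 → H
N(13): 13−9=4 → E
J(9): 9−9=0 → A

VYZEDIEHEA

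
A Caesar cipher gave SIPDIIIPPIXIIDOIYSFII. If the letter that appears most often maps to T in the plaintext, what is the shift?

15

The most frequent ciphertext letter is I (appears 10 times).
I is position 8; T is position 19.
Shift = -11≡15.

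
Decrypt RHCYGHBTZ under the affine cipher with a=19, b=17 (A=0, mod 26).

AURZJUGWK

The inverse of 19 mod 26 is 11, since 19·11=209≡1. Apply D(y)=11·(y−17) mod 26:
R(17): 11·(17−17)=0 → A
H(7): 11·(7−17)=-110≡20 → U
C(2): 11·(2−17)=-165≡17 → R
Y(24): 11·(24−17)=77≡25 → Z
G(6): 11·(6−17)=-121≡9 → J
H(7): 11·(7−17)=-110≡20 → U
B(1): 11·(1−17)=-176≡6 → G
T(19): 11·(19−17)=22 → W
Z(25): 11·(25−17)=88≡10 → K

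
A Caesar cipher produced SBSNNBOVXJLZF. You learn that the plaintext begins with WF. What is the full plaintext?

WFWRRFSZBNPDJ

From the crib: S(18)−W(22)=-4≡22, so the shift is 22.
Subtract 22 from each ciphertext letter:
S(18): 18−22=-4≡22 → W
B(1): 1−22=-21≡5 → F
S(18): 18−22=-4≡22 → W
N(13): 13−22=-9≡17 → R
N(13): 13−22=-9≡17 → R
B(1): 1−22=-21≡5 → F
O(14): 14−22=-8≡18 → S
V(21): 21−22=-1≡25 → Z
X(23): 23−22=1 → B
J(9): 9−22=-13≡13 → N
L(11): 11−22=-11≡15 → P
Z(25): 25−22=3 → D
F(5): 5−22=-17≡9 → J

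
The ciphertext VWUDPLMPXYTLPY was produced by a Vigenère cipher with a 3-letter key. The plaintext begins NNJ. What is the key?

IJL

Subtract each crib letter from the matching ciphertext letter (mod 26):
V(21)−N(13)=8 → I
W(22)−N(13)=9 → J
U(20)−J(9)=11 → L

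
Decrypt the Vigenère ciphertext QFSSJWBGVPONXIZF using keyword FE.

Repeat the key across the ciphertext: FEFEFEFEFEFEFEFE
Q(16)−F(5): 11 → L
F(5)−E(4): 1 → B
S(18)−F(5): 13 → N
S(18)−E(4): 14 → O
J(9)−F(5): 4 → E
W(22)−E(4): 18 → S
B(1)−F(5): -4≡22 → W
G(6)−E(4): 2 → C
V(21)−F(5): 16 → Q
P(15)−E(4): 11 → L
O(14)−F(5): 9 → J
N(13)−E(4): 9 → J
X(23)−F(5): 18 → S
I(8)−E(4): 4 → E
Z(25)−F(5): 20 → U
F(5)−E(4): 1 → B

LBNOESWCQLJJSEUB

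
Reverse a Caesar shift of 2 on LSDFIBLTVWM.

L(11): 11−2=9 → J
S(18): 18−2=16 → Q
D(3): 3−2=1 → B
F(5): 5−2=3 → D
I(8): 8−2=6 → G
B(1): 1−2=-1≡25 → Z
L(11): 11−2=9 → J
T(19): 19−2=17 → R
V(21): 21−2=19 → T
W(22): 22−2=20 → U
M(12): 12−2=10 → K

JQBDGZJRTUK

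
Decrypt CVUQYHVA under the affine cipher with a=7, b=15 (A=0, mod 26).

NMXPFKMJ

The inverse of 7 mod 26 is 15, since 7·15=105≡1. Apply D(y)=15·(y−15) mod 26:
C(2): 15·(2−15)=-195≡13 → N
V(21): 15·(21−15)=90≡12 → M
U(20): 15·(20−15)=75≡23 → X
Q(16): 15·(16−15)=15 → P
Y(24): 15·(24−15)=135≡5 → F
H(7): 15·(7−15)=-120≡10 → K
V(21): 15·(21−15)=90≡12 → M
A(0): 15·(0−15)=-225≡9 → J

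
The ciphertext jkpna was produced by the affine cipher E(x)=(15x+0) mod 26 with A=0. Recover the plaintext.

The inverse of 15 mod 26 is 7, since 15·7=105≡1. Apply D(y)=7·(y−0) mod 26:
j(9): 7·(9−0)=63≡11 → l
k(10): 7·(10−0)=70≡18 → s
p(15): 7·(15−0)=105≡1 → b
n(13): 7·(13−0)=91≡13 → n
a(0): 7·(0−0)=0 → a

lsbna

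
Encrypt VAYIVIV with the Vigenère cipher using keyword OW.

Repeat the key across the message: OWOWOWO
V(21)+O(14): 35≡9 → J
A(0)+W(22): 22 → W
Y(24)+O(14): 38≡12 → M
I(8)+W(22): 30≡4 → E
V(21)+O(14): 35≡9 → J
I(8)+W(22): 30≡4 → E
V(21)+O(14): 35≡9 → J

JWMEJEJ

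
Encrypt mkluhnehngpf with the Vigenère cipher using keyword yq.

kajkfdcxlwnv

Repeat the key across the message: yqyqyqyqyqyq
m(12)+y(24): 36≡10 → k
k(10)+q(16): 26≡0 → a
l(11)+y(24): 35≡9 → j
u(20)+q(16): 36≡10 → k
h(7)+y(24): 31≡5 → f
n(13)+q(16): 29≡3 → d
e(4)+y(24): 28≡2 → c
h(7)+q(16): 23 → x
n(13)+y(24): 37≡11 → l
g(6)+q(16): 22 → w
p(15)+y(24): 39≡13 → n
f(5)+q(16): 21 → v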